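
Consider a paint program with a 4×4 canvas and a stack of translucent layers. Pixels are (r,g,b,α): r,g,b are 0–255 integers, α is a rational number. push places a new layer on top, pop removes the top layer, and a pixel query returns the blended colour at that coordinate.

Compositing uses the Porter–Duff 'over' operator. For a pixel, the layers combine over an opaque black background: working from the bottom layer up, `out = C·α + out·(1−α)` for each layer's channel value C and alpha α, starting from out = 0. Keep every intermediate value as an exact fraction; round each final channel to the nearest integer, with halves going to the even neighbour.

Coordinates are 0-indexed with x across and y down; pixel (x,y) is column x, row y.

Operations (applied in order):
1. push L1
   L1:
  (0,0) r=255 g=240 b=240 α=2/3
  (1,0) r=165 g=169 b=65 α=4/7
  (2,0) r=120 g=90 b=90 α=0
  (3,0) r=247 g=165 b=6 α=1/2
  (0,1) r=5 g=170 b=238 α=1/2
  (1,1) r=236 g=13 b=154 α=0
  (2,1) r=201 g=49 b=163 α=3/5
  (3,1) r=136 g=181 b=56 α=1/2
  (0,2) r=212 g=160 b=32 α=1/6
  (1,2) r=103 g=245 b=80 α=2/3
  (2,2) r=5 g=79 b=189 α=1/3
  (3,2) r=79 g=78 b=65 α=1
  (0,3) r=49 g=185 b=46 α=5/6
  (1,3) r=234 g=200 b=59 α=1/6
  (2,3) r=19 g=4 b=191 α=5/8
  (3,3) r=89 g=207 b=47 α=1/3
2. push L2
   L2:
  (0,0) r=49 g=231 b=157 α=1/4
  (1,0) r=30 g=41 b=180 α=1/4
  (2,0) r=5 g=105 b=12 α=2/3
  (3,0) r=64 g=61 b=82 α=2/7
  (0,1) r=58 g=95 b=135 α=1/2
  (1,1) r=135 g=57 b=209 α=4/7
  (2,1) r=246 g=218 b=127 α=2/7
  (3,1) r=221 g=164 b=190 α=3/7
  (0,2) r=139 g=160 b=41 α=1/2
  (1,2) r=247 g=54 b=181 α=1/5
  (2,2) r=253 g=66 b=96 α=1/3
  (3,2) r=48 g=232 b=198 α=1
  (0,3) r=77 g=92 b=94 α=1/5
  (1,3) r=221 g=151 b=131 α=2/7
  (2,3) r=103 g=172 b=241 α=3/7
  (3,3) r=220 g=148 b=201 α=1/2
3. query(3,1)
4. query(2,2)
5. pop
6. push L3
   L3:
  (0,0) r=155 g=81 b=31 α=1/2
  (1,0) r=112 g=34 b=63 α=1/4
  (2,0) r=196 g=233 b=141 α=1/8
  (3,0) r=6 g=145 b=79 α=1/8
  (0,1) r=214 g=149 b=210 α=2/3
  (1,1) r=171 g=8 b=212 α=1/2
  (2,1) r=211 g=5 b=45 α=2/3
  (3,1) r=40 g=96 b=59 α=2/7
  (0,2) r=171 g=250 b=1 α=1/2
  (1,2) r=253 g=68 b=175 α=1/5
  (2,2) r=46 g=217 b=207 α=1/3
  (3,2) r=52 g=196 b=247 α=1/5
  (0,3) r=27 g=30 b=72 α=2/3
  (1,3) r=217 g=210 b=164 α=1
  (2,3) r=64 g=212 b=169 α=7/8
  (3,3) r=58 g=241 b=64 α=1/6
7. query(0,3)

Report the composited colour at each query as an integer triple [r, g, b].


at x=3,y=1 over L1,L2:
+L1 (α=1/2) → [68, 181/2, 28]
+L2 (α=3/7) → [935/7, 122, 682/7]
= [134, 122, 97]

at x=2,y=2 over L1,L2:
+L1 (α=1/3) → [5/3, 79/3, 63]
+L2 (α=1/3) → [769/9, 356/9, 74]
→ [85, 40, 74]

(0,3) stack=L1,L3; from [0,0,0]:
+L1 (α=5/6) → [245/6, 925/6, 115/3]
+L3 (α=2/3) → [569/18, 1285/18, 547/9]
rounded: [32, 71, 61]


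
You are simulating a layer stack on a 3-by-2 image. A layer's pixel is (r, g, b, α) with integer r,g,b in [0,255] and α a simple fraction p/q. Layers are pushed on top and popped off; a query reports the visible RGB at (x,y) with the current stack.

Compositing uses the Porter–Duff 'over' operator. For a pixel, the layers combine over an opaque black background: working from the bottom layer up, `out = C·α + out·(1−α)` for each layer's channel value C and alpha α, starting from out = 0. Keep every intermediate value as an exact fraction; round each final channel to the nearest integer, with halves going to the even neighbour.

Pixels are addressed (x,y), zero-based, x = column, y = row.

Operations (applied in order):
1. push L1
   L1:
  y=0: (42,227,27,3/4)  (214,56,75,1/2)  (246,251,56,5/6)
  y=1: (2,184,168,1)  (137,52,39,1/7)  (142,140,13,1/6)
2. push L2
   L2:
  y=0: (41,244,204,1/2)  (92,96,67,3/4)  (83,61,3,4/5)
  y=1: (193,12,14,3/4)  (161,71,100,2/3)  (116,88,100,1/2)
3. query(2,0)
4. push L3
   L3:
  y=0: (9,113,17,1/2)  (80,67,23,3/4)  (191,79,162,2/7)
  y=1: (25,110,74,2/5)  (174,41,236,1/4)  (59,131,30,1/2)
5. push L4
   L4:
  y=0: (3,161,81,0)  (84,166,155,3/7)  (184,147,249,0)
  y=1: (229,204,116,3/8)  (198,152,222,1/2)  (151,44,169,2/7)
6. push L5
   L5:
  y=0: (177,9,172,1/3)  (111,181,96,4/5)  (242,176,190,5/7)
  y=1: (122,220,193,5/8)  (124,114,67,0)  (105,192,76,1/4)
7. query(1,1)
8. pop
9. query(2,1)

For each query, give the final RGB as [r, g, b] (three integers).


query (2,0) [L1,L2] — begin 0,0,0
+L1 (α=5/6) → [205, 1255/6, 140/3]
+L2 (α=4/5) → [537/5, 2719/30, 176/15]
rounded: [107, 91, 12]

query (1,1) [L1,L2,L3,L4,L5] — begin 0,0,0
after L1 α=1/7: [137/7, 52/7, 39/7]
after L2 α=2/3: [797/7, 1046/21, 1439/21]
after L3 α=1/4: [3609/28, 1333/28, 3091/28]
after L4 α=1/2: [9153/56, 5589/56, 9307/56]
after L5 α=0: [9153/56, 5589/56, 9307/56]
→ [163, 100, 166]

at x=2,y=1 over L1,L2,L3,L4:
+L1 (α=1/6) → [71/3, 70/3, 13/6]
+L2 (α=1/2) → [419/6, 167/3, 613/12]
+L3 (α=1/2) → [773/12, 280/3, 973/24]
+L4 (α=2/7) → [7489/84, 1664/21, 12977/168]
= [89, 79, 77]


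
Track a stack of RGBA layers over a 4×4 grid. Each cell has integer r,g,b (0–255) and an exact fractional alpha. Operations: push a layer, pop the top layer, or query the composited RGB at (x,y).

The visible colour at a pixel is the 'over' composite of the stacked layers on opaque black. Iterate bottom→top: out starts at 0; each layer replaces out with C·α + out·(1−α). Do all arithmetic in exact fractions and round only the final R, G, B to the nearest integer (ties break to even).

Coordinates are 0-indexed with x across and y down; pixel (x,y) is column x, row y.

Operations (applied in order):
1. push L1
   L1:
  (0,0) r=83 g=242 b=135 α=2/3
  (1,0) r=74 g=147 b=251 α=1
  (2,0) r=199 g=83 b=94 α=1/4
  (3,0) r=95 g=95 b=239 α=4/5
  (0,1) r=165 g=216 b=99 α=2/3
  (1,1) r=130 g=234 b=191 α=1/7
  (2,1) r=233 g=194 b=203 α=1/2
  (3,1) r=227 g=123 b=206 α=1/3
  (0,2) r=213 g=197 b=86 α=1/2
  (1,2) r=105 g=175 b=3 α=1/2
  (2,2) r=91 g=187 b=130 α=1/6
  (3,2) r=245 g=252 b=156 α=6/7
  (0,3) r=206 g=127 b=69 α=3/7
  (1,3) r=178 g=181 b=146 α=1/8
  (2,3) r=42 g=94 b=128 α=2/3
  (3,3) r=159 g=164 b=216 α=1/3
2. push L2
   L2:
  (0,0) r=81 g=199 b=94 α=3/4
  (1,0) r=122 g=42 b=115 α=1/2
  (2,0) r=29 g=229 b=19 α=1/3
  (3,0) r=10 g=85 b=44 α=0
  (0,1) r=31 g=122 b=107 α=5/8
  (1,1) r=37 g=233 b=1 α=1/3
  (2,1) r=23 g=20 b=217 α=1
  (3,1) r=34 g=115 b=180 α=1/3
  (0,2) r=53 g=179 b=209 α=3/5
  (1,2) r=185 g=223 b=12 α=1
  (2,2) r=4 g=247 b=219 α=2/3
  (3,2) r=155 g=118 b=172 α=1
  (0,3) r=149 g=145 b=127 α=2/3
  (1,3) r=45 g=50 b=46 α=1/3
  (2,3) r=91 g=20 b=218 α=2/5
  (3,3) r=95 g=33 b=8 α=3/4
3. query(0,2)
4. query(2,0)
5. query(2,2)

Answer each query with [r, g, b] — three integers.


query (0,2) [L1,L2] — begin 0,0,0
L1 α=1/2: [213/2, 197/2, 43]
L2 α=3/5: [372/5, 734/5, 713/5]
→ [74, 147, 143]

(2,0) stack=L1,L2; from [0,0,0]:
+L1 (α=1/4) → [199/4, 83/4, 47/2]
+L2 (α=1/3) → [257/6, 541/6, 22]
→ [43, 90, 22]

at x=2,y=2 over L1,L2:
+L1 (α=1/6) → [91/6, 187/6, 65/3]
+L2 (α=2/3) → [139/18, 3151/18, 1379/9]
rounded: [8, 175, 153]


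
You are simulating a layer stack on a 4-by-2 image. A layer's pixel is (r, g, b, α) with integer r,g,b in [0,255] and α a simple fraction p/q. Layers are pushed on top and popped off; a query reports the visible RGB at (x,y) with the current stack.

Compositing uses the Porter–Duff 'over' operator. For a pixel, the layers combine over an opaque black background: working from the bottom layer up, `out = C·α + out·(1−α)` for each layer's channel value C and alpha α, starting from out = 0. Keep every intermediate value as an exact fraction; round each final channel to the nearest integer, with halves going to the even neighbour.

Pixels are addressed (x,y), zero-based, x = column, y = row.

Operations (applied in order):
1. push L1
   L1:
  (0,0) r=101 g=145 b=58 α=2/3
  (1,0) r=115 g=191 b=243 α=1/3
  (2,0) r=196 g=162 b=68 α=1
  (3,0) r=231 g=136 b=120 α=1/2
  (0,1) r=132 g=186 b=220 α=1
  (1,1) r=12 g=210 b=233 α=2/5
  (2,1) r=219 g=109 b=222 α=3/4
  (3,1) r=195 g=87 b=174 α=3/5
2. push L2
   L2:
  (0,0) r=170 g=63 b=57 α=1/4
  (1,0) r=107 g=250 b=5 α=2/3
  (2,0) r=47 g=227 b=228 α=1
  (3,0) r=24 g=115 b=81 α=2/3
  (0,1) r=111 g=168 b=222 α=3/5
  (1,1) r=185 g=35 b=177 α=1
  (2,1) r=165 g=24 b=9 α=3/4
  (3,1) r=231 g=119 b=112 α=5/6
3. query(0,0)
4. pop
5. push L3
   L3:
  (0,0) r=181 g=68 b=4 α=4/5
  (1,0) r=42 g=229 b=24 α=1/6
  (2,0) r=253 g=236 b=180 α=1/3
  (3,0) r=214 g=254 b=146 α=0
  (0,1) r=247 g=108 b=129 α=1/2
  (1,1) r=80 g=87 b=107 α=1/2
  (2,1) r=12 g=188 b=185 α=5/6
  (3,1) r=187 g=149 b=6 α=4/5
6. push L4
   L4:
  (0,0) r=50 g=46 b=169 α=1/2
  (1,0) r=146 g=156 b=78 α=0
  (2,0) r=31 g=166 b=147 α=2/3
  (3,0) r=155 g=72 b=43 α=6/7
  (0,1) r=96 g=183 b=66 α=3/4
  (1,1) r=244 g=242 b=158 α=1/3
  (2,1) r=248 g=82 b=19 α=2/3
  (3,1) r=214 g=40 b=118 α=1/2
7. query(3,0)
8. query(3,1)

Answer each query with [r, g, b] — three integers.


query (0,0) [L1,L2] — begin 0,0,0
+L1 (α=2/3) → [202/3, 290/3, 116/3]
+L2 (α=1/4) → [93, 353/4, 173/4]
rounded: [93, 88, 43]

(3,0) stack=L1,L3,L4; from [0,0,0]:
+L1 (α=1/2) → [231/2, 68, 60]
+L3 (α=0) → [231/2, 68, 60]
+L4 (α=6/7) → [2091/14, 500/7, 318/7]
rounded: [149, 71, 45]

query (3,1) [L1,L3,L4] — begin 0,0,0
after L1 α=3/5: [117, 261/5, 522/5]
after L3 α=4/5: [173, 3241/25, 642/25]
after L4 α=1/2: [387/2, 4241/50, 1796/25]
= [194, 85, 72]


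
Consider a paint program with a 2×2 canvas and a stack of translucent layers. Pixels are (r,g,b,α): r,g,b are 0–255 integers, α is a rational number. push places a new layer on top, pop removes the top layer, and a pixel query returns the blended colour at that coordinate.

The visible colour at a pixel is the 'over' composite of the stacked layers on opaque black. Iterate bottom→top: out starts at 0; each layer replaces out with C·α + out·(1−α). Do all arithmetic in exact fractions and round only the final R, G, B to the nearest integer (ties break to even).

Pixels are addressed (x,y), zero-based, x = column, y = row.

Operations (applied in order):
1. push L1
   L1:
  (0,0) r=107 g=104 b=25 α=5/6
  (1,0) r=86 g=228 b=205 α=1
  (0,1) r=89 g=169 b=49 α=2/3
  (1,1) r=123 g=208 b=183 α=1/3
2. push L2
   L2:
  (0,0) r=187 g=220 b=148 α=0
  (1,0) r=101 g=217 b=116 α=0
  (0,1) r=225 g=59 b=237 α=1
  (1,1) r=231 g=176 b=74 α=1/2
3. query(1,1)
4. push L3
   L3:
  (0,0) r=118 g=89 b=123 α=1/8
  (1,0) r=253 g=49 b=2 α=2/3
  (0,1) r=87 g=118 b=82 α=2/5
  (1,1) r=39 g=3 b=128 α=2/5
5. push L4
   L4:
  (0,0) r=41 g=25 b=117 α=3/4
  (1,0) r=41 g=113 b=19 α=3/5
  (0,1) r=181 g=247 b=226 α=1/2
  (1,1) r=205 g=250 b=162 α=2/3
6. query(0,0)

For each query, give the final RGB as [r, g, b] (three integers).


at x=1,y=1 over L1,L2:
+L1 (α=1/3) → [41, 208/3, 61]
+L2 (α=1/2) → [136, 368/3, 135/2]
rounded: [136, 123, 68]

(0,0) stack=L1,L2,L3,L4; from [0,0,0]:
+L1 (α=5/6) → [535/6, 260/3, 125/6]
+L2 (α=0) → [535/6, 260/3, 125/6]
+L3 (α=1/8) → [4453/48, 2087/24, 1613/48]
+L4 (α=3/4) → [10357/192, 3887/96, 18461/192]
rounded: [54, 40, 96]


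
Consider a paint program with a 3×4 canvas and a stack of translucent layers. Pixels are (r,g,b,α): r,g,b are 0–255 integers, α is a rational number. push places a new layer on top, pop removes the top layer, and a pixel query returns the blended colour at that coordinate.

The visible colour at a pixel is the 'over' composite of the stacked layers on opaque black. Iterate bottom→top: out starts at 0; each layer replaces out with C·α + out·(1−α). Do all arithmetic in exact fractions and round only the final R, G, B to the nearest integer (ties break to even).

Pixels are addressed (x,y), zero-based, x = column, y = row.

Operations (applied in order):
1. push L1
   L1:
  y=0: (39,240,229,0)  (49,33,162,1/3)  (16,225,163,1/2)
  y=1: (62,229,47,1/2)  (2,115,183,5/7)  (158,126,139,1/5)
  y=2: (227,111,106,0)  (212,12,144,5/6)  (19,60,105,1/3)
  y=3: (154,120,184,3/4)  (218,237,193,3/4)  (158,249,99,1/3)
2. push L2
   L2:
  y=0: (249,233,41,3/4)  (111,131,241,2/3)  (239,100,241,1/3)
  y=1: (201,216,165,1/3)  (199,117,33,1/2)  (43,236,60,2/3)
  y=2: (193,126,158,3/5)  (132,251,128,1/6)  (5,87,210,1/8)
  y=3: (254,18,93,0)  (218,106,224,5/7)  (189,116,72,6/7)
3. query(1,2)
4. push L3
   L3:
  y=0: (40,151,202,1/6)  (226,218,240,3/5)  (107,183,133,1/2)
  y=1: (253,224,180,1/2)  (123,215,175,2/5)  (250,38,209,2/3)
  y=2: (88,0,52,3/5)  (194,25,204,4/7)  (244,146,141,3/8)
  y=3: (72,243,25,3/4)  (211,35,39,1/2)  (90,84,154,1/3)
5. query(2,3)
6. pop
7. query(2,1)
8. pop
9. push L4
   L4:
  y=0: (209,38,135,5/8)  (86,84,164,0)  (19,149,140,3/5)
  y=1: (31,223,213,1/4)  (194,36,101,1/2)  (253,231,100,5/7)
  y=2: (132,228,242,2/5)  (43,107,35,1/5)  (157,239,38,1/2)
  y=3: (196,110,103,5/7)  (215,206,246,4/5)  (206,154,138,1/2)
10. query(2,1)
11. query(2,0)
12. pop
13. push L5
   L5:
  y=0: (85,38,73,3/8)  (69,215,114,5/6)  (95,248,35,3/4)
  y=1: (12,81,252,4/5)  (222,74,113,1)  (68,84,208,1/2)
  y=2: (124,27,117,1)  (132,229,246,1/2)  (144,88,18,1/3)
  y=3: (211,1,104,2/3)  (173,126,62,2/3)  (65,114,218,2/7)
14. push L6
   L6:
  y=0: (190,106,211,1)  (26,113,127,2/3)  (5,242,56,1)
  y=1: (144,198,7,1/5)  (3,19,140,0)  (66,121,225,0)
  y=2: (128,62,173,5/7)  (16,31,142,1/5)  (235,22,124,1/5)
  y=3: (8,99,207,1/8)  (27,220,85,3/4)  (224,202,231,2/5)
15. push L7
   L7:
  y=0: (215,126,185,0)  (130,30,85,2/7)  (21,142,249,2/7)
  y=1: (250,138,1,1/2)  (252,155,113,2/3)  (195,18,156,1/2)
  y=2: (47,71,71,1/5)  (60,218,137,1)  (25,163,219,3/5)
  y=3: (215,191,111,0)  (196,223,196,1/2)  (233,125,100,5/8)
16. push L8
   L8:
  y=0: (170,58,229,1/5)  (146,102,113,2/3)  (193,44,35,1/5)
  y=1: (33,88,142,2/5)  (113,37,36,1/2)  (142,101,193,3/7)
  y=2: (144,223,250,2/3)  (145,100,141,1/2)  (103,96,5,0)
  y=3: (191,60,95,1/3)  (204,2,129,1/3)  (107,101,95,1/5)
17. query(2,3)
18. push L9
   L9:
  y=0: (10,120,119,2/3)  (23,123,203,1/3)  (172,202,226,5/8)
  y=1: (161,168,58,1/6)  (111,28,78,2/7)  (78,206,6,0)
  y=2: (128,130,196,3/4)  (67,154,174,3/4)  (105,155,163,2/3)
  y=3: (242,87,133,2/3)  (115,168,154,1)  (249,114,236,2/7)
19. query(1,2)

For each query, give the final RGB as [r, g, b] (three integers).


(1,2) stack=L1,L2; from [0,0,0]:
L1 α=5/6: [530/3, 10, 120]
L2 α=1/6: [1523/9, 301/6, 364/3]
→ [169, 50, 121]

query (2,3) [L1,L2,L3] — begin 0,0,0
+L1 (α=1/3) → [158/3, 83, 33]
+L2 (α=6/7) → [3560/21, 779/7, 465/7]
+L3 (α=1/3) → [9010/63, 2146/21, 2008/21]
rounded: [143, 102, 96]

at x=2,y=1 over L1,L2:
L1 α=1/5: [158/5, 126/5, 139/5]
L2 α=2/3: [196/5, 2486/15, 739/15]
rounded: [39, 166, 49]

at x=2,y=1 over L1,L4:
+L1 (α=1/5) → [158/5, 126/5, 139/5]
+L4 (α=5/7) → [6641/35, 861/5, 2778/35]
= [190, 172, 79]

query (2,0) [L1,L4] — begin 0,0,0
+L1 (α=1/2) → [8, 225/2, 163/2]
+L4 (α=3/5) → [73/5, 672/5, 583/5]
rounded: [15, 134, 117]

query (2,3) [L1,L5,L6,L7,L8] — begin 0,0,0
L1 α=1/3: [158/3, 83, 33]
L5 α=2/7: [1180/21, 643/7, 601/7]
L6 α=2/5: [4316/35, 4757/35, 5037/35]
L7 α=5/8: [53723/280, 18073/140, 32611/280]
L8 α=1/5: [61213/350, 21608/175, 39261/350]
→ [175, 123, 112]

at x=1,y=2 over L1,L5,L6,L7,L8,L9:
after L1 α=5/6: [530/3, 10, 120]
after L5 α=1/2: [463/3, 239/2, 183]
after L6 α=1/5: [380/3, 509/5, 874/5]
after L7 α=1: [60, 218, 137]
after L8 α=1/2: [205/2, 159, 139]
after L9 α=3/4: [607/8, 621/4, 661/4]
rounded: [76, 155, 165]


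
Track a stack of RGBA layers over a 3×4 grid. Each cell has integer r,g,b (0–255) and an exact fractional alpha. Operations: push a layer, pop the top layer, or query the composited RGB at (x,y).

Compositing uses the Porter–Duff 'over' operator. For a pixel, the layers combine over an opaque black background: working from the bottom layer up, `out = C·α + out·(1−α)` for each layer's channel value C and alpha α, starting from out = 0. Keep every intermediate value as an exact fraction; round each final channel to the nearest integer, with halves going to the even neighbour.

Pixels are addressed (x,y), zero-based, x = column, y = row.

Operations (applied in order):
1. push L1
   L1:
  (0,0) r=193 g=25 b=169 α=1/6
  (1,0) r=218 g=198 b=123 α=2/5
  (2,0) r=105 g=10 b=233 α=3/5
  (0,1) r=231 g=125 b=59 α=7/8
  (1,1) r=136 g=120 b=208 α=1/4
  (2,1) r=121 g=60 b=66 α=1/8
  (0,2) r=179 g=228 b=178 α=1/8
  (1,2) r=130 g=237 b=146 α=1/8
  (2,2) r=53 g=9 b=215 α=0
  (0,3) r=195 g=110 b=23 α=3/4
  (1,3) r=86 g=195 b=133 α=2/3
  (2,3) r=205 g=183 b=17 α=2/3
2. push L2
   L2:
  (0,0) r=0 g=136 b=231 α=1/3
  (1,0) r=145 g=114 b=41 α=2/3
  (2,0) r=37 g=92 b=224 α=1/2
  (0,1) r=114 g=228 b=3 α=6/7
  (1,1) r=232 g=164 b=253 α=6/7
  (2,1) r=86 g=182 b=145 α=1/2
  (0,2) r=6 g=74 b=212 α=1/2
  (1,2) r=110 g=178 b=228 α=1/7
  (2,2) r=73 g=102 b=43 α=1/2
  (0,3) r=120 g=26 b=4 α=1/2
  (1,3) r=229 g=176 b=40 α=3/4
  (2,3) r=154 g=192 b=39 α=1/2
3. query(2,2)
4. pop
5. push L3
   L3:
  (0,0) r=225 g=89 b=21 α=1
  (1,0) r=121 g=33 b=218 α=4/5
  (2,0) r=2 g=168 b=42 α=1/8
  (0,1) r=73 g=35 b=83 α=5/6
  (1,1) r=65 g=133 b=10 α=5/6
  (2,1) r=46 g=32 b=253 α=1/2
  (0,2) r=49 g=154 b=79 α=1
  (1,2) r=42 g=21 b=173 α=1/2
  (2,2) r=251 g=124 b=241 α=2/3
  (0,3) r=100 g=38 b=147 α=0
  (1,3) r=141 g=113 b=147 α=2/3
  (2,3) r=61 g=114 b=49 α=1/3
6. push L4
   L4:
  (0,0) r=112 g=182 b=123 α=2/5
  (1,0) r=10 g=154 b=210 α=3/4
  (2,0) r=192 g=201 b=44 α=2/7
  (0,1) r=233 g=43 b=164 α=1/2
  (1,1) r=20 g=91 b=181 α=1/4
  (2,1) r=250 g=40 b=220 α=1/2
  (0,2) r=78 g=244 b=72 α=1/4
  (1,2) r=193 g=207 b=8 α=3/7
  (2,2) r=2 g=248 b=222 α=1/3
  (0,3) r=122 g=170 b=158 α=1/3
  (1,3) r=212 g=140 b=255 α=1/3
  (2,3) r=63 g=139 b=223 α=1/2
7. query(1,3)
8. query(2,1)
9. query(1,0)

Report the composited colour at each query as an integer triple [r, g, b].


query (2,2) [L1,L2] — begin 0,0,0
L1 α=0: [0, 0, 0]
L2 α=1/2: [73/2, 51, 43/2]
→ [36, 51, 22]

(1,3) stack=L1,L3,L4; from [0,0,0]:
+L1 (α=2/3) → [172/3, 130, 266/3]
+L3 (α=2/3) → [1018/9, 356/3, 1148/9]
+L4 (α=1/3) → [3944/27, 1132/9, 4591/27]
→ [146, 126, 170]

(2,1) stack=L1,L3,L4; from [0,0,0]:
+L1 (α=1/8) → [121/8, 15/2, 33/4]
+L3 (α=1/2) → [489/16, 79/4, 1045/8]
+L4 (α=1/2) → [4489/32, 239/8, 2805/16]
= [140, 30, 175]

query (1,0) [L1,L3,L4] — begin 0,0,0
after L1 α=2/5: [436/5, 396/5, 246/5]
after L3 α=4/5: [2856/25, 1056/25, 4606/25]
after L4 α=3/4: [1803/50, 6303/50, 5089/25]
rounded: [36, 126, 204]


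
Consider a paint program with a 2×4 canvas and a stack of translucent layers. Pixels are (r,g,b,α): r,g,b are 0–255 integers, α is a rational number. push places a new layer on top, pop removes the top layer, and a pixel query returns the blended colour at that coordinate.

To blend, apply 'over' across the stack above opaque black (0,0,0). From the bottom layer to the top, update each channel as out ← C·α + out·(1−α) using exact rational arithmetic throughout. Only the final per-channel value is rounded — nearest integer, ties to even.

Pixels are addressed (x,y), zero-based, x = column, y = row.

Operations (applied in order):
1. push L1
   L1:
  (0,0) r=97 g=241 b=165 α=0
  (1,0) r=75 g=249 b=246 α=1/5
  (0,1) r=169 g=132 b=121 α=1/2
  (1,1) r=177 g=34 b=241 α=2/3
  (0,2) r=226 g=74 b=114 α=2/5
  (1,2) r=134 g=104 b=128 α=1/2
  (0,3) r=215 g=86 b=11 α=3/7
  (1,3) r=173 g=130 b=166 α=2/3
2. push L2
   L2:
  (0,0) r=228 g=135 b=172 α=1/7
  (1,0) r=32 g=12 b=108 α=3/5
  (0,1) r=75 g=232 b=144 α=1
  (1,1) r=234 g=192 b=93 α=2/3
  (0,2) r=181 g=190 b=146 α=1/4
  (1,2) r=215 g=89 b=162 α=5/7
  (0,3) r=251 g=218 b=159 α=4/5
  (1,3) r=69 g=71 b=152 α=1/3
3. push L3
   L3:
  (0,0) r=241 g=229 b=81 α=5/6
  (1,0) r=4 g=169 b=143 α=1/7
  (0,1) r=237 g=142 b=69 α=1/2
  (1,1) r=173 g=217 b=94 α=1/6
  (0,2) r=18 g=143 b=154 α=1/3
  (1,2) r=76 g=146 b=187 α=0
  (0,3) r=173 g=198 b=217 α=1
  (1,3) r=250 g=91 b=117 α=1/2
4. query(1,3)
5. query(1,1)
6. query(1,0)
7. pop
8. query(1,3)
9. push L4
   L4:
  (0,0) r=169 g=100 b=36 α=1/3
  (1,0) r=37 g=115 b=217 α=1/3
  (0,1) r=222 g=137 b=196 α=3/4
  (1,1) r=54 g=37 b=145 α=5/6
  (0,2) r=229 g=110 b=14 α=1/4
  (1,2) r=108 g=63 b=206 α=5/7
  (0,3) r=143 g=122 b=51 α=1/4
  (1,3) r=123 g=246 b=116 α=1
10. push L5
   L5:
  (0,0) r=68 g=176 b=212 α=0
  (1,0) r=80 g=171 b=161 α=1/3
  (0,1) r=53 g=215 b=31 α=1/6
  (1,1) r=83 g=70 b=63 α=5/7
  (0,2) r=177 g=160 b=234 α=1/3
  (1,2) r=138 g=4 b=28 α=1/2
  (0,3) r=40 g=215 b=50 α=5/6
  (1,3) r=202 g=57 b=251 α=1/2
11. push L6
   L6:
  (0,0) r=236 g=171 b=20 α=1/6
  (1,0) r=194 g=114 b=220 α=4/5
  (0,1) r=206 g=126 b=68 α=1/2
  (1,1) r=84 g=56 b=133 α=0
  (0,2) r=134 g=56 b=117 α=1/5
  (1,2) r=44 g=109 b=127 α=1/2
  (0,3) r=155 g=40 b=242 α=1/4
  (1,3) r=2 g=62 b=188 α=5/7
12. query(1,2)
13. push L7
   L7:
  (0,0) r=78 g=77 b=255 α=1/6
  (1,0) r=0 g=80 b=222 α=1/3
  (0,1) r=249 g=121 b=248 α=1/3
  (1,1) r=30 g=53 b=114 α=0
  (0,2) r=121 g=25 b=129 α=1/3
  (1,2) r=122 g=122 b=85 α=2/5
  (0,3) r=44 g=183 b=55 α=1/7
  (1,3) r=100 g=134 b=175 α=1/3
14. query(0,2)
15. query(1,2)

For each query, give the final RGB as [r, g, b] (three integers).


at x=1,y=3 over L1,L2,L3:
after L1 α=2/3: [346/3, 260/3, 332/3]
after L2 α=1/3: [899/9, 733/9, 1120/9]
after L3 α=1/2: [3149/18, 776/9, 2173/18]
→ [175, 86, 121]

at x=1,y=1 over L1,L2,L3:
+L1 (α=2/3) → [118, 68/3, 482/3]
+L2 (α=2/3) → [586/3, 1220/9, 1040/9]
+L3 (α=1/6) → [3449/18, 8053/54, 3023/27]
→ [192, 149, 112]

query (1,0) [L1,L2,L3] — begin 0,0,0
L1 α=1/5: [15, 249/5, 246/5]
L2 α=3/5: [126/5, 678/25, 2112/25]
L3 α=1/7: [776/35, 8293/175, 2321/25]
→ [22, 47, 93]

at x=1,y=3 over L1,L2:
+L1 (α=2/3) → [346/3, 260/3, 332/3]
+L2 (α=1/3) → [899/9, 733/9, 1120/9]
rounded: [100, 81, 124]

at x=1,y=2 over L1,L2,L4,L5,L6:
after L1 α=1/2: [67, 52, 64]
after L2 α=5/7: [1209/7, 549/7, 134]
after L4 α=5/7: [6198/49, 3303/49, 1298/7]
after L5 α=1/2: [6480/49, 3499/98, 747/7]
after L6 α=1/2: [4318/49, 14181/196, 818/7]
rounded: [88, 72, 117]

query (0,2) [L1,L2,L4,L5,L6,L7] — begin 0,0,0
+L1 (α=2/5) → [452/5, 148/5, 228/5]
+L2 (α=1/4) → [2261/20, 697/10, 707/10]
+L4 (α=1/4) → [11363/80, 3191/40, 2261/40]
+L5 (α=1/3) → [18443/120, 6391/60, 6941/60]
+L6 (α=1/5) → [22463/150, 7231/75, 8696/75]
+L7 (α=1/3) → [31538/225, 16337/225, 27067/225]
rounded: [140, 73, 120]

(1,2) stack=L1,L2,L4,L5,L6,L7; from [0,0,0]:
after L1 α=1/2: [67, 52, 64]
after L2 α=5/7: [1209/7, 549/7, 134]
after L4 α=5/7: [6198/49, 3303/49, 1298/7]
after L5 α=1/2: [6480/49, 3499/98, 747/7]
after L6 α=1/2: [4318/49, 14181/196, 818/7]
after L7 α=2/5: [4982/49, 90367/980, 3644/35]
→ [102, 92, 104]


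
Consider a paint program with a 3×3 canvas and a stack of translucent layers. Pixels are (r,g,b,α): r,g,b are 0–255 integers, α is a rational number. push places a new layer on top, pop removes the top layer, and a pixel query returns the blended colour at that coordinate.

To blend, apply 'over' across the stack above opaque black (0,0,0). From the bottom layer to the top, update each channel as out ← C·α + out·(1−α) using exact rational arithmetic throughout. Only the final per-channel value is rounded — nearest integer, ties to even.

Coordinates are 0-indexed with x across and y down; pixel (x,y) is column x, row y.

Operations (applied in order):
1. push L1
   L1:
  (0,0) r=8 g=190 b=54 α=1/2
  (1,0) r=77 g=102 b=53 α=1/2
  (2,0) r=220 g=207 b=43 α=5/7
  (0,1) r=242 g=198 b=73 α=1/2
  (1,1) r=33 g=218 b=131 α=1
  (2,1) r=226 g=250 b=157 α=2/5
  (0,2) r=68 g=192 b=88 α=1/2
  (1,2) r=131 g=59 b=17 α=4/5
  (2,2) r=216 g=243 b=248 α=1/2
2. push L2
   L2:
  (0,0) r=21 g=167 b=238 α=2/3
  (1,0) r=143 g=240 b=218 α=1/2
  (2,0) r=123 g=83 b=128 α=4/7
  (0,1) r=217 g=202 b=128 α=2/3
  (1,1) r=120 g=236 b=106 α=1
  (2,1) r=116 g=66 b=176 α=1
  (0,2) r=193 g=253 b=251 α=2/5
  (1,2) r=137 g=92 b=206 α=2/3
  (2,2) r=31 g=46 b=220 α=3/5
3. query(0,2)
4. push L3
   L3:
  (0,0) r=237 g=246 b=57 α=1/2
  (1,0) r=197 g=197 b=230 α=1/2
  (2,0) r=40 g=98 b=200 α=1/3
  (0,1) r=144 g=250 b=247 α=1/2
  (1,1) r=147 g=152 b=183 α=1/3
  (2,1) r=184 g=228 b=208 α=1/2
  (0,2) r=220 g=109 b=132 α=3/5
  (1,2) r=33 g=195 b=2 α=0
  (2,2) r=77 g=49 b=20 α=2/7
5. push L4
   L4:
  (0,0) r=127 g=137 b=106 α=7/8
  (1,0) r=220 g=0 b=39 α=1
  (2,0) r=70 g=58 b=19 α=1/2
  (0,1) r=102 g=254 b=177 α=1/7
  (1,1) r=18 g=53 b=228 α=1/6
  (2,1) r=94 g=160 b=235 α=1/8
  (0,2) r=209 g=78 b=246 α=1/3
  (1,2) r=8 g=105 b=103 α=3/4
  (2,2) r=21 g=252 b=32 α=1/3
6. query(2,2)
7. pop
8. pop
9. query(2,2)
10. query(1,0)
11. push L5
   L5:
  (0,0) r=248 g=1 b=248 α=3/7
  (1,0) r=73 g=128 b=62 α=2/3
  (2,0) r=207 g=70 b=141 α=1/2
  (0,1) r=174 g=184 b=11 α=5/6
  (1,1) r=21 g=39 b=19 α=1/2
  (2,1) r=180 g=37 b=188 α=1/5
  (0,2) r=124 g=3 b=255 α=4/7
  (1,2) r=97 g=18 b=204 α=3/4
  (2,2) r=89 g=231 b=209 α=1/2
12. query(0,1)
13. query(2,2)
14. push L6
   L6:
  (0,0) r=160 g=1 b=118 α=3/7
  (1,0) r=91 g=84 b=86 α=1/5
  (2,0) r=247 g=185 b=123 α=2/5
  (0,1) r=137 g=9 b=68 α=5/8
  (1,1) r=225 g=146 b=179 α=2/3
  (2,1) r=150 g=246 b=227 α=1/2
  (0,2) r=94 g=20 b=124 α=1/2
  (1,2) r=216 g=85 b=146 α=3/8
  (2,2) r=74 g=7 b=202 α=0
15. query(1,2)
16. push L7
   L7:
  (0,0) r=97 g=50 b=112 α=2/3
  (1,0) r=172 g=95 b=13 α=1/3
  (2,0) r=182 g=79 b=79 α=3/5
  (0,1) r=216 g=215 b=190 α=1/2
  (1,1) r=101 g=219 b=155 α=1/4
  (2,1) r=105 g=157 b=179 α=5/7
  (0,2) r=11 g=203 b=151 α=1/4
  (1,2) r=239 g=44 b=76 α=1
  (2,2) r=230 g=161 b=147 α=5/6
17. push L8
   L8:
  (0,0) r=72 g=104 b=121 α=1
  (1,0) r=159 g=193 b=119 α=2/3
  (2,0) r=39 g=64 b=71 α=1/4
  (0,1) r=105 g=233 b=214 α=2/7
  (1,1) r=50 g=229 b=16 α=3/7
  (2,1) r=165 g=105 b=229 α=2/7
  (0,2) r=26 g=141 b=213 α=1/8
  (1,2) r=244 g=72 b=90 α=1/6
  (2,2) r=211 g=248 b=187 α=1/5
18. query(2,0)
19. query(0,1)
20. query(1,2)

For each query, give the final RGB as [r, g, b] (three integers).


(0,2) stack=L1,L2; from [0,0,0]:
after L1 α=1/2: [34, 96, 44]
after L2 α=2/5: [488/5, 794/5, 634/5]
→ [98, 159, 127]

(2,2) stack=L1,L2,L3,L4; from [0,0,0]:
+L1 (α=1/2) → [108, 243/2, 124]
+L2 (α=3/5) → [309/5, 381/5, 908/5]
+L3 (α=2/7) → [463/7, 479/7, 948/7]
+L4 (α=1/3) → [1073/21, 2722/21, 2120/21]
= [51, 130, 101]

query (2,2) [L1,L2] — begin 0,0,0
+L1 (α=1/2) → [108, 243/2, 124]
+L2 (α=3/5) → [309/5, 381/5, 908/5]
→ [62, 76, 182]

query (1,0) [L1,L2] — begin 0,0,0
+L1 (α=1/2) → [77/2, 51, 53/2]
+L2 (α=1/2) → [363/4, 291/2, 489/4]
= [91, 146, 122]

query (0,1) [L1,L2,L5] — begin 0,0,0
+L1 (α=1/2) → [121, 99, 73/2]
+L2 (α=2/3) → [185, 503/3, 195/2]
+L5 (α=5/6) → [1055/6, 3263/18, 305/12]
→ [176, 181, 25]

at x=2,y=2 over L1,L2,L5:
L1 α=1/2: [108, 243/2, 124]
L2 α=3/5: [309/5, 381/5, 908/5]
L5 α=1/2: [377/5, 768/5, 1953/10]
rounded: [75, 154, 195]

(1,2) stack=L1,L2,L5,L6; from [0,0,0]:
after L1 α=4/5: [524/5, 236/5, 68/5]
after L2 α=2/3: [1894/15, 1156/15, 2128/15]
after L5 α=3/4: [6259/60, 983/30, 2827/15]
after L6 α=3/8: [14035/96, 2513/48, 4141/24]
= [146, 52, 173]

at x=2,y=0 over L1,L2,L5,L6,L7,L8:
L1 α=5/7: [1100/7, 1035/7, 215/7]
L2 α=4/7: [6744/49, 5429/49, 4229/49]
L5 α=1/2: [16887/98, 8859/98, 5569/49]
L6 α=2/5: [99073/490, 62837/490, 28761/245]
L7 α=3/5: [232843/1225, 120902/1225, 115587/1225]
L8 α=1/4: [186576/1225, 220553/2450, 108434/1225]
rounded: [152, 90, 89]

(0,1) stack=L1,L2,L5,L6,L7,L8; from [0,0,0]:
L1 α=1/2: [121, 99, 73/2]
L2 α=2/3: [185, 503/3, 195/2]
L5 α=5/6: [1055/6, 3263/18, 305/12]
L6 α=5/8: [2425/16, 3533/48, 1665/32]
L7 α=1/2: [5881/32, 13853/96, 7745/64]
L8 α=2/7: [36125/224, 114001/672, 66117/448]
→ [161, 170, 148]

at x=1,y=2 over L1,L2,L5,L6,L7,L8:
L1 α=4/5: [524/5, 236/5, 68/5]
L2 α=2/3: [1894/15, 1156/15, 2128/15]
L5 α=3/4: [6259/60, 983/30, 2827/15]
L6 α=3/8: [14035/96, 2513/48, 4141/24]
L7 α=1: [239, 44, 76]
L8 α=1/6: [1439/6, 146/3, 235/3]
→ [240, 49, 78]


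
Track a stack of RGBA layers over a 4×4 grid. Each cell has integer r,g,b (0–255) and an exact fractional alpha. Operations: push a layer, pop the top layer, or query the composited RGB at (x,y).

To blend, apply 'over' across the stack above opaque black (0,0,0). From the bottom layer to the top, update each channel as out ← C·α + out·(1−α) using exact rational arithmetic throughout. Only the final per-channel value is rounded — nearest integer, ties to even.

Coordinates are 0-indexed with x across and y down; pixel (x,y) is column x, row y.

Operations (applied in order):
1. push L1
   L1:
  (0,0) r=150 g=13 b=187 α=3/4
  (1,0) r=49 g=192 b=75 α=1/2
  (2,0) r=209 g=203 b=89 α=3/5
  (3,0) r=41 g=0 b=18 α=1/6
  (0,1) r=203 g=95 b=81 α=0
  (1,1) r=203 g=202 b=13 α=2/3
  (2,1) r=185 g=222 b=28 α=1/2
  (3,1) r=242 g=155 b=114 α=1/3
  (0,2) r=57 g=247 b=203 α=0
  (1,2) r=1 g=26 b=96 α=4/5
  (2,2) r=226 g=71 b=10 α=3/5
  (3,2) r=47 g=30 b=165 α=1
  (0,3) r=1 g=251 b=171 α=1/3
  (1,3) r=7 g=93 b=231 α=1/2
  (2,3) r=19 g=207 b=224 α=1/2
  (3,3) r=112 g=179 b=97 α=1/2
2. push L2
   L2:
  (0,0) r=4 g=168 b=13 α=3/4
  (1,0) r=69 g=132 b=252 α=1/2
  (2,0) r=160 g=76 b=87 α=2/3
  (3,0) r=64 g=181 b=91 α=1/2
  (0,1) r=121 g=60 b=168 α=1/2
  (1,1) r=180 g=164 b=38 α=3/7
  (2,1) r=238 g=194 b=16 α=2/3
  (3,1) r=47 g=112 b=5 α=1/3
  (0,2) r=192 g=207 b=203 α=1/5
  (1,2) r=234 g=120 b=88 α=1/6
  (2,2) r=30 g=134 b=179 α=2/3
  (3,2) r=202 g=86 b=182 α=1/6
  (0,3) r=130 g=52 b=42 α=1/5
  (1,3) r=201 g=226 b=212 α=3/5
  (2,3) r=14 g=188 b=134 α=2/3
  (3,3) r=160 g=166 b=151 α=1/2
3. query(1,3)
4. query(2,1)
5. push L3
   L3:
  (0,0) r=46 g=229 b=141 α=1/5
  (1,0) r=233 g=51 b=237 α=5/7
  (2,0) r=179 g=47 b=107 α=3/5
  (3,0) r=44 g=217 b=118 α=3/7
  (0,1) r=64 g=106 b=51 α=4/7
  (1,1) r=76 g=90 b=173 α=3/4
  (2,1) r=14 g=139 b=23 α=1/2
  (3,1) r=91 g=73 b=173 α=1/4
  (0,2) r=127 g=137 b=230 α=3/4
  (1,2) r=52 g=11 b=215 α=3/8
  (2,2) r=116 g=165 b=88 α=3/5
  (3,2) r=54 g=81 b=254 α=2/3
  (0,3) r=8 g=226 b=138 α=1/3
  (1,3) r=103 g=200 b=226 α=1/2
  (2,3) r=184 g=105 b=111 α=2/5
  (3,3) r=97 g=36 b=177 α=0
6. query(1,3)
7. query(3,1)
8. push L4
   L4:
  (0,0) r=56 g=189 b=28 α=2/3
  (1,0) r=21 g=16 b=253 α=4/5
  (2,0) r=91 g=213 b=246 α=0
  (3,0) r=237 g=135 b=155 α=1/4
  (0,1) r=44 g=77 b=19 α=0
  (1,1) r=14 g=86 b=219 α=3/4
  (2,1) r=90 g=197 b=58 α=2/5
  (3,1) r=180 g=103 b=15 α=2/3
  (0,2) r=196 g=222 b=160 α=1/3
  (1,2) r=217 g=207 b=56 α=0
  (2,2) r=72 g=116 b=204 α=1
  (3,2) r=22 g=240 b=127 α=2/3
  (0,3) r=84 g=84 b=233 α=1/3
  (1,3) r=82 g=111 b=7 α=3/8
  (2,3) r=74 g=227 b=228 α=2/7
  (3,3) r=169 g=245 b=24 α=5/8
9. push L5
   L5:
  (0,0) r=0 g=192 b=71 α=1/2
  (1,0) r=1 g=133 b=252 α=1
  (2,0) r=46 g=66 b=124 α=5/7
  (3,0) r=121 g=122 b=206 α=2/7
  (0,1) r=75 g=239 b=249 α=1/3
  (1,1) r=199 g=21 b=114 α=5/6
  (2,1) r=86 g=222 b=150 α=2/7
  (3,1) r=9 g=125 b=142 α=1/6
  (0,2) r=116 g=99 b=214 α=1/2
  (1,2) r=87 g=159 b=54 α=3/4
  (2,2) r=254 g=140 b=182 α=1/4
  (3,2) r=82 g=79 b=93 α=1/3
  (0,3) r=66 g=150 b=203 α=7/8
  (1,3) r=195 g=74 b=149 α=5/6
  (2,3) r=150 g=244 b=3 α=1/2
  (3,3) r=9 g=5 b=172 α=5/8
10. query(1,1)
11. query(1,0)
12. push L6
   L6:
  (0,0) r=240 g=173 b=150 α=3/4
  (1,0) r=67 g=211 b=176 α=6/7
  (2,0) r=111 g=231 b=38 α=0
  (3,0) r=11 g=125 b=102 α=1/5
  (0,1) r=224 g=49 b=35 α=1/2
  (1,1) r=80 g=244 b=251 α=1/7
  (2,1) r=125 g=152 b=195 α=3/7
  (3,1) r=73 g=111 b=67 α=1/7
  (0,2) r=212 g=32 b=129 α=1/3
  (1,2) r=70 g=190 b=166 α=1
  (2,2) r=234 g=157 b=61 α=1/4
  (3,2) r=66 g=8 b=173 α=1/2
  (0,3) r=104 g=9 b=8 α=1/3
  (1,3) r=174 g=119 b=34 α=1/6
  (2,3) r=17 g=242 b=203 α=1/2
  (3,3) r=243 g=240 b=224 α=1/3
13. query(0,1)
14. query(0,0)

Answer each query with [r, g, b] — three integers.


at x=1,y=3 over L1,L2:
after L1 α=1/2: [7/2, 93/2, 231/2]
after L2 α=3/5: [122, 771/5, 867/5]
= [122, 154, 173]

at x=2,y=1 over L1,L2:
L1 α=1/2: [185/2, 111, 14]
L2 α=2/3: [379/2, 499/3, 46/3]
→ [190, 166, 15]

query (1,3) [L1,L2,L3] — begin 0,0,0
L1 α=1/2: [7/2, 93/2, 231/2]
L2 α=3/5: [122, 771/5, 867/5]
L3 α=1/2: [225/2, 1771/10, 1997/10]
rounded: [112, 177, 200]

at x=3,y=1 over L1,L2,L3:
after L1 α=1/3: [242/3, 155/3, 38]
after L2 α=1/3: [625/9, 646/9, 27]
after L3 α=1/4: [449/6, 865/12, 127/2]
→ [75, 72, 64]

at x=1,y=1 over L1,L2,L3,L4,L5:
after L1 α=2/3: [406/3, 404/3, 26/3]
after L2 α=3/7: [3244/21, 3092/21, 446/21]
after L3 α=3/4: [2008/21, 4381/42, 11345/84]
after L4 α=3/4: [1445/42, 15217/168, 66533/336]
after L5 α=5/6: [43235/252, 32857/1008, 258053/2016]
= [172, 33, 128]

query (1,0) [L1,L2,L3,L4,L5] — begin 0,0,0
+L1 (α=1/2) → [49/2, 96, 75/2]
+L2 (α=1/2) → [187/4, 114, 579/4]
+L3 (α=5/7) → [2517/14, 69, 2949/14]
+L4 (α=4/5) → [3693/70, 133/5, 17117/70]
+L5 (α=1) → [1, 133, 252]
→ [1, 133, 252]

(0,1) stack=L1,L2,L3,L4,L5,L6; from [0,0,0]:
L1 α=0: [0, 0, 0]
L2 α=1/2: [121/2, 30, 84]
L3 α=4/7: [125/2, 514/7, 456/7]
L4 α=0: [125/2, 514/7, 456/7]
L5 α=1/3: [200/3, 2701/21, 885/7]
L6 α=1/2: [436/3, 1865/21, 565/7]
= [145, 89, 81]

query (0,0) [L1,L2,L3,L4,L5,L6] — begin 0,0,0
+L1 (α=3/4) → [225/2, 39/4, 561/4]
+L2 (α=3/4) → [249/8, 2055/16, 717/16]
+L3 (α=1/5) → [341/10, 2971/20, 1281/20]
+L4 (α=2/3) → [487/10, 10531/60, 2401/60]
+L5 (α=1/2) → [487/20, 22051/120, 6661/120]
+L6 (α=3/4) → [14887/80, 84331/480, 60661/480]
= [186, 176, 126]


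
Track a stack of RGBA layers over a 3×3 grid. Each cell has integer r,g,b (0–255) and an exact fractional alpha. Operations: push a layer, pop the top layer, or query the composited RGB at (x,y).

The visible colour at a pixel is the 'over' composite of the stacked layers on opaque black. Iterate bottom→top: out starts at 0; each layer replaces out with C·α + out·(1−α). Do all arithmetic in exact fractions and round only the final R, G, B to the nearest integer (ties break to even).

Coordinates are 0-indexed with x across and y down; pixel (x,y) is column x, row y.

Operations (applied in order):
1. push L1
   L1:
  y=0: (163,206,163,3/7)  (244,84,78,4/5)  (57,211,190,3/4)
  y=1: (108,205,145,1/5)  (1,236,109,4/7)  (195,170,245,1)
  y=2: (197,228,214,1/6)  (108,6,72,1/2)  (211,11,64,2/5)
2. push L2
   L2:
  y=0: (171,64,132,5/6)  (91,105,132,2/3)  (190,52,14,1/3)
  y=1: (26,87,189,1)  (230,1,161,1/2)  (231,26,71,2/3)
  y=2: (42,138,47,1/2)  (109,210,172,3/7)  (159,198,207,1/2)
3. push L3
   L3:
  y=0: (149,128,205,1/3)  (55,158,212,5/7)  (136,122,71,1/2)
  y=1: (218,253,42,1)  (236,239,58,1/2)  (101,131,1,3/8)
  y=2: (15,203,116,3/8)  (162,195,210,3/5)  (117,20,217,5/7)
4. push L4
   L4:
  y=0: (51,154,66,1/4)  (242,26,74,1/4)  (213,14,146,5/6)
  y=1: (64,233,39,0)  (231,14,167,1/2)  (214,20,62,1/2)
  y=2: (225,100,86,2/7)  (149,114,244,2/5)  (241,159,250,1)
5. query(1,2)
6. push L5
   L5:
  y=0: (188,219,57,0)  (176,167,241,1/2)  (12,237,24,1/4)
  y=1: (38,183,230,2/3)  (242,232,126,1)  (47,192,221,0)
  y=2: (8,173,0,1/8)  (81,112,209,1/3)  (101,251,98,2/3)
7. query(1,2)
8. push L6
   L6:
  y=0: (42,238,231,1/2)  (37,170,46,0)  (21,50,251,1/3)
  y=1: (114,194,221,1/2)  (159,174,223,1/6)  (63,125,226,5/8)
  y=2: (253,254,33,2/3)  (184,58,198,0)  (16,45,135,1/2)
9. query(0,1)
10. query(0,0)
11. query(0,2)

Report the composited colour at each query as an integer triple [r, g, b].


at x=1,y=2 over L1,L2,L3,L4:
L1 α=1/2: [54, 3, 36]
L2 α=3/7: [543/7, 642/7, 660/7]
L3 α=3/5: [4488/35, 5379/35, 1146/7]
L4 α=2/5: [23894/175, 24117/175, 6854/35]
= [137, 138, 196]

(1,2) stack=L1,L2,L3,L4,L5; from [0,0,0]:
after L1 α=1/2: [54, 3, 36]
after L2 α=3/7: [543/7, 642/7, 660/7]
after L3 α=3/5: [4488/35, 5379/35, 1146/7]
after L4 α=2/5: [23894/175, 24117/175, 6854/35]
after L5 α=1/3: [61963/525, 67834/525, 21023/105]
= [118, 129, 200]

query (0,1) [L1,L2,L3,L4,L5,L6] — begin 0,0,0
L1 α=1/5: [108/5, 41, 29]
L2 α=1: [26, 87, 189]
L3 α=1: [218, 253, 42]
L4 α=0: [218, 253, 42]
L5 α=2/3: [98, 619/3, 502/3]
L6 α=1/2: [106, 1201/6, 1165/6]
→ [106, 200, 194]

(0,0) stack=L1,L2,L3,L4,L5,L6; from [0,0,0]:
L1 α=3/7: [489/7, 618/7, 489/7]
L2 α=5/6: [1079/7, 1429/21, 1703/14]
L3 α=1/3: [1067/7, 5546/63, 1046/7]
L4 α=1/4: [1779/14, 2195/21, 900/7]
L5 α=0: [1779/14, 2195/21, 900/7]
L6 α=1/2: [2367/28, 7193/42, 2517/14]
→ [85, 171, 180]

at x=0,y=2 over L1,L2,L3,L4,L5,L6:
+L1 (α=1/6) → [197/6, 38, 107/3]
+L2 (α=1/2) → [449/12, 88, 124/3]
+L3 (α=3/8) → [2785/96, 1049/8, 208/3]
+L4 (α=2/7) → [57125/672, 6845/56, 1556/21]
+L5 (α=1/8) → [57893/768, 8229/64, 389/6]
+L6 (α=2/3) → [446501/2304, 40741/192, 785/18]
= [194, 212, 44]


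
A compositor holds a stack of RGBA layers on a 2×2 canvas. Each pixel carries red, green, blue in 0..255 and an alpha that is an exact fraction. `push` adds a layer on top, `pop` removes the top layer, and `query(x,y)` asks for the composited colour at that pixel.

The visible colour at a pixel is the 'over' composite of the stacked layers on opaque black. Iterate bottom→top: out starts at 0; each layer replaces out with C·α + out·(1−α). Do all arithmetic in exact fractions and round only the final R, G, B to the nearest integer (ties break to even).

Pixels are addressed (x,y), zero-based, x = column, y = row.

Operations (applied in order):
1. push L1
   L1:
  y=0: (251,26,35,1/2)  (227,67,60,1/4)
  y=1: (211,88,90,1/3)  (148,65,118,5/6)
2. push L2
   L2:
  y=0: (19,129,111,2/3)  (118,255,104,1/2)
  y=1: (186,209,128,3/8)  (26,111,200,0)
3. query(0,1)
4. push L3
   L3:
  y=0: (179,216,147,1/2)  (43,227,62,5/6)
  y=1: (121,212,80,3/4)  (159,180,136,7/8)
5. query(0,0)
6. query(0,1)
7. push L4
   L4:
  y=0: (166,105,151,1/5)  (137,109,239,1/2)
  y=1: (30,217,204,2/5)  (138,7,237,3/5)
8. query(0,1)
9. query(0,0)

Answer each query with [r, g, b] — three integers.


query (0,1) [L1,L2] — begin 0,0,0
+L1 (α=1/3) → [211/3, 88/3, 30]
+L2 (α=3/8) → [2729/24, 2321/24, 267/4]
= [114, 97, 67]

at x=0,y=0 over L1,L2,L3:
after L1 α=1/2: [251/2, 13, 35/2]
after L2 α=2/3: [109/2, 271/3, 479/6]
after L3 α=1/2: [467/4, 919/6, 1361/12]
= [117, 153, 113]

query (0,1) [L1,L2,L3] — begin 0,0,0
after L1 α=1/3: [211/3, 88/3, 30]
after L2 α=3/8: [2729/24, 2321/24, 267/4]
after L3 α=3/4: [11441/96, 17585/96, 1227/16]
= [119, 183, 77]

at x=0,y=1 over L1,L2,L3,L4:
after L1 α=1/3: [211/3, 88/3, 30]
after L2 α=3/8: [2729/24, 2321/24, 267/4]
after L3 α=3/4: [11441/96, 17585/96, 1227/16]
after L4 α=2/5: [13361/160, 31473/160, 10209/80]
→ [84, 197, 128]

(0,0) stack=L1,L2,L3,L4; from [0,0,0]:
after L1 α=1/2: [251/2, 13, 35/2]
after L2 α=2/3: [109/2, 271/3, 479/6]
after L3 α=1/2: [467/4, 919/6, 1361/12]
after L4 α=1/5: [633/5, 2153/15, 1814/15]
rounded: [127, 144, 121]


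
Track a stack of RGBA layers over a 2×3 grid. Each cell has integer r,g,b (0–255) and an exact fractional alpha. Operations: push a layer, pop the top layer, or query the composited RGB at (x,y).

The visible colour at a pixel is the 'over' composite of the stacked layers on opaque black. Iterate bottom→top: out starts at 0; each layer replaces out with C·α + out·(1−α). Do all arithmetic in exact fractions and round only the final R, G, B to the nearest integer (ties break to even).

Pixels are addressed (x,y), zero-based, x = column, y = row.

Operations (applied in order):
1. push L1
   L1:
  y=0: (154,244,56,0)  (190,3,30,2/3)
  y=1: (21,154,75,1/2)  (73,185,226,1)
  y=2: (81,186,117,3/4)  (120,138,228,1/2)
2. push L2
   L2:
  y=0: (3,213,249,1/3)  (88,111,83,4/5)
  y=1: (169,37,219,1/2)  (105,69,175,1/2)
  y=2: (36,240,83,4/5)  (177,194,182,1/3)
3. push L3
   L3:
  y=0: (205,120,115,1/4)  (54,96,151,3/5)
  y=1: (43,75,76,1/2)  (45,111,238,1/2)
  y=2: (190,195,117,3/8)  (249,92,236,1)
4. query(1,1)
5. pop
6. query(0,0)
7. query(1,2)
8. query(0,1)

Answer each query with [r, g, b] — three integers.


query (1,1) [L1,L2,L3] — begin 0,0,0
after L1 α=1: [73, 185, 226]
after L2 α=1/2: [89, 127, 401/2]
after L3 α=1/2: [67, 119, 877/4]
= [67, 119, 219]

at x=0,y=0 over L1,L2:
L1 α=0: [0, 0, 0]
L2 α=1/3: [1, 71, 83]
= [1, 71, 83]

query (1,2) [L1,L2] — begin 0,0,0
after L1 α=1/2: [60, 69, 114]
after L2 α=1/3: [99, 332/3, 410/3]
→ [99, 111, 137]

(0,1) stack=L1,L2; from [0,0,0]:
+L1 (α=1/2) → [21/2, 77, 75/2]
+L2 (α=1/2) → [359/4, 57, 513/4]
= [90, 57, 128]


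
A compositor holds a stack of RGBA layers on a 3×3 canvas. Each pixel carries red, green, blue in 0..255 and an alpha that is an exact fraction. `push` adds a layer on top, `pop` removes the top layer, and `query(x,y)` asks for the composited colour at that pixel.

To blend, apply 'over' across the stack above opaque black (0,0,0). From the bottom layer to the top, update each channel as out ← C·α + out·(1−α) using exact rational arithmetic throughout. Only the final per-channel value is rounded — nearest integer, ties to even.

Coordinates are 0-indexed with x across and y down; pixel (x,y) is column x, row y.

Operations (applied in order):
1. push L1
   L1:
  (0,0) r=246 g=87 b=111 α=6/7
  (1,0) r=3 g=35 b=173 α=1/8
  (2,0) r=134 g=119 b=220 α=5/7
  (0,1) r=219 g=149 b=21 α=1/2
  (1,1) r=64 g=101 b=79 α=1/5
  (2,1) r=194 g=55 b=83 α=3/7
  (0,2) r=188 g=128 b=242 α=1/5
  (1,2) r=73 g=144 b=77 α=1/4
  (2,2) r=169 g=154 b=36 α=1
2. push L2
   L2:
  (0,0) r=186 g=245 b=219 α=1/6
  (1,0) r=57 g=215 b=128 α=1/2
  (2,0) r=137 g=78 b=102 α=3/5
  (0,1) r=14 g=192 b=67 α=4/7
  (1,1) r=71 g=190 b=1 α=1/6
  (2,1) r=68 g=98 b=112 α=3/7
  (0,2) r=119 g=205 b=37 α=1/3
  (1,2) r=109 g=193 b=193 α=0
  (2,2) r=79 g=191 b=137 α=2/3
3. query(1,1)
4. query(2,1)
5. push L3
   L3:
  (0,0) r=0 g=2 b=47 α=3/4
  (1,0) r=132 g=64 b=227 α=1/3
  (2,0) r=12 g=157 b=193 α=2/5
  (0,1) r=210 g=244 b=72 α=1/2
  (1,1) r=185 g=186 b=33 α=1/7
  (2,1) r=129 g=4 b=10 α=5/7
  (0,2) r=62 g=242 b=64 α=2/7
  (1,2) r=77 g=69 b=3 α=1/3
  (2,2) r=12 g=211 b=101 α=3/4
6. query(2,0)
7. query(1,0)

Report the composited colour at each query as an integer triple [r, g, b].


query (1,1) [L1,L2] — begin 0,0,0
+L1 (α=1/5) → [64/5, 101/5, 79/5]
+L2 (α=1/6) → [45/2, 97/2, 40/3]
= [22, 48, 13]

at x=2,y=1 over L1,L2:
+L1 (α=3/7) → [582/7, 165/7, 249/7]
+L2 (α=3/7) → [3756/49, 2718/49, 3348/49]
rounded: [77, 55, 68]

(2,0) stack=L1,L2,L3; from [0,0,0]:
+L1 (α=5/7) → [670/7, 85, 1100/7]
+L2 (α=3/5) → [4217/35, 404/5, 4342/35]
+L3 (α=2/5) → [13491/175, 2782/25, 26536/175]
→ [77, 111, 152]

query (1,0) [L1,L2,L3] — begin 0,0,0
after L1 α=1/8: [3/8, 35/8, 173/8]
after L2 α=1/2: [459/16, 1755/16, 1197/16]
after L3 α=1/3: [505/8, 2267/24, 3013/24]
rounded: [63, 94, 126]
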